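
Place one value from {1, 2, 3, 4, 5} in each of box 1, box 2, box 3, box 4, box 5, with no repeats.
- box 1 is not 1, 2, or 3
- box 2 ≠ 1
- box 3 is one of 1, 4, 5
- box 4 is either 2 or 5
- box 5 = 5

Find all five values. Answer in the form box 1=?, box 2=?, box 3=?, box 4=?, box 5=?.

box 5's domain is down to {5}, so box 5 = 5. So box 1, box 2, box 3, box 4 can't be 5.
box 1's domain is down to {4}, so box 1 = 4. Eliminate 4 elsewhere: box 2, box 3.
box 3's domain is down to {1}, so box 3 = 1.
box 4 must be 2 (only option left). Strike 2 from box 2.
box 2's domain is down to {3}, so box 2 = 3.

box 1=4, box 2=3, box 3=1, box 4=2, box 5=5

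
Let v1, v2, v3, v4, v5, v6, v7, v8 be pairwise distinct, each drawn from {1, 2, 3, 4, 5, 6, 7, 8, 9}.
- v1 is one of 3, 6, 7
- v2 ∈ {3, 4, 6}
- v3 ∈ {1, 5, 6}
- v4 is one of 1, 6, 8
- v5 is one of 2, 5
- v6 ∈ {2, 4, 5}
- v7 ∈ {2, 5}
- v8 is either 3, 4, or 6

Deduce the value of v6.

4

The 8 variables draw from only 8 values {1, 2, 3, 4, 5, 6, 7, 8}, so each is used; only v1 can be 7, hence v1 = 7.
The 7 still-open variables together cover exactly {1, 2, 3, 4, 5, 6, 8} — 7 values for 7 variables — and 8 appears only in v4's list, so v4 = 8.
The 6 still-open variables draw from only 6 values {1, 2, 3, 4, 5, 6}, so each is used; only v3 can be 1, hence v3 = 1.
v5 and v7 between them cover only {2, 5} — a naked pair. Remove those values from v6.
So v6 = 4.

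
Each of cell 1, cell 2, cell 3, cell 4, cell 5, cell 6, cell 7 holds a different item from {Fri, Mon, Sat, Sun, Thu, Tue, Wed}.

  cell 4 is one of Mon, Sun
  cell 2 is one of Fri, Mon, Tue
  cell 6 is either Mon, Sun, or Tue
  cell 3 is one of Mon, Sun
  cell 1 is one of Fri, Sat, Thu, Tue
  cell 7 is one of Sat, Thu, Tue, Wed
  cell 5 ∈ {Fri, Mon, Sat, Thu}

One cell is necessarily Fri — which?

cell 2

Among the 7 variables, Wed fits only cell 7 (and all 7 values in {Fri, Mon, Sat, Sun, Thu, Tue, Wed} must be used), so cell 7 = Wed.
cell 3 and cell 4 between them cover only {Mon, Sun} — a naked pair. Remove those values from cell 2, cell 5, cell 6.
cell 6 must be Tue (only option left). Eliminate Tue elsewhere: cell 1, cell 2.
So Fri goes to cell 2.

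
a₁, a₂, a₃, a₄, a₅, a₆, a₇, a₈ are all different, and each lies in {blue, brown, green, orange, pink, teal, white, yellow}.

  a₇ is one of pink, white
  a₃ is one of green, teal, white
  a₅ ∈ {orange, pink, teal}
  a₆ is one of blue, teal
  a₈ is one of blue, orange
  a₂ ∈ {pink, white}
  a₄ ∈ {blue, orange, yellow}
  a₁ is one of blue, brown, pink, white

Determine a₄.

yellow

Among the 8 variables, brown fits only a₁ (and all 8 values in {blue, brown, green, orange, pink, teal, white, yellow} must be used), so a₁ = brown.
The 7 still-open variables draw from only 7 values {blue, green, orange, pink, teal, white, yellow}, so each is used; only a₃ can be green, hence a₃ = green.
The 6 still-open variables together cover exactly {blue, orange, pink, teal, white, yellow} — 6 values for 6 variables — and yellow appears only in a₄'s list, so a₄ = yellow.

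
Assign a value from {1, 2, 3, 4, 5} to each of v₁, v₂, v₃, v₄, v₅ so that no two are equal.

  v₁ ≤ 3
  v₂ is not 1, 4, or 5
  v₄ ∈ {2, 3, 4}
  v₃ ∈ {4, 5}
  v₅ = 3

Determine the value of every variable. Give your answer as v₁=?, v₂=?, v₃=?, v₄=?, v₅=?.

v₁=1, v₂=2, v₃=5, v₄=4, v₅=3

v₅ must be 3 (only option left). Strike 3 from v₁, v₂, v₄.
v₂ must be 2 (only option left). So v₁, v₄ can't be 2.
v₄ must be 4 (only option left). Strike 4 from v₃.
That leaves v₁ = 1.
v₃ must be 5 (only option left).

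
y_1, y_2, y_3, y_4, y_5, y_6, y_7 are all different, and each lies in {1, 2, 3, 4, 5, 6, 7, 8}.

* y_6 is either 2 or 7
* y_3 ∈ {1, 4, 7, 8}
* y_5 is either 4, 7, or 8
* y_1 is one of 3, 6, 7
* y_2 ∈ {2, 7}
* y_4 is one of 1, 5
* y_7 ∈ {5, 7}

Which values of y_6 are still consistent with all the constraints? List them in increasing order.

2, 7

y_2 and y_6 between them cover only {2, 7} — a naked pair. Remove those values from y_1, y_3, y_5, y_7.
y_7 must be 5 (only option left). Remove 5 from y_4.
y_4 must be 1 (only option left). So y_3 can't be 1.
No further eliminations apply; y_6 can still be any of 2, 7.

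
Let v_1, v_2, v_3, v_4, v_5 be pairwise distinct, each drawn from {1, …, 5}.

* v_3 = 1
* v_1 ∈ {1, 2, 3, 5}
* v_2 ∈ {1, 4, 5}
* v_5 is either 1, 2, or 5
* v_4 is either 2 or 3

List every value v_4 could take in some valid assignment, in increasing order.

v_3 must be 1 (only option left). Remove 1 from v_1, v_2, v_5.
Among the 4 still-open variables, 4 fits only v_2 (and all 4 values in {2, 3, 4, 5} must be used), so v_2 = 4.
No further eliminations apply; v_4 can still be any of 2, 3.

2, 3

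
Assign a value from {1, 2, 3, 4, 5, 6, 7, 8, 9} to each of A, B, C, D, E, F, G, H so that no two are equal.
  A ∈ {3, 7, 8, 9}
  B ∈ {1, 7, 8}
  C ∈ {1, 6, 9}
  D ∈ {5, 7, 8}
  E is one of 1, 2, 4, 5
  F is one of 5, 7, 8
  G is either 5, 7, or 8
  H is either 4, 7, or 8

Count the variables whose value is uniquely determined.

The 3 variables D, F, G are confined to {5, 7, 8}, which locks those values in; drop them from A, B, E, H.
B has just one choice, so B = 1. So C, E can't be 1.
H has just one choice, so H = 4. Strike 4 from E.
E must be 2 (only option left).
Determined: B=1, E=2, H=4. The other variables each still have more than one consistent value. That makes 3.

3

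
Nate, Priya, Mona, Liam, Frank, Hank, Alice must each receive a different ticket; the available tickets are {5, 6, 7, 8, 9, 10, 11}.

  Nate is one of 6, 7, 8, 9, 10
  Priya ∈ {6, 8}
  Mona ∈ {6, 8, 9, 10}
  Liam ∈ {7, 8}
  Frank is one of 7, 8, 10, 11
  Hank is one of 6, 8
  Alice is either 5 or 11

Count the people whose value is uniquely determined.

3

The 7 variables together cover exactly {5, 6, 7, 8, 9, 10, 11} — 7 values for 7 variables — and 5 appears only in Alice's list, so Alice = 5.
The 6 still-open variables draw from only 6 values {6, 7, 8, 9, 10, 11}, so each is used; only Frank can be 11, hence Frank = 11.
The 2 variables Priya and Hank are confined to {6, 8}, which locks those values in; drop them from Nate, Mona, Liam.
Liam must be 7 (only option left). Remove 7 from Nate.
Determined: Liam=7, Frank=11, Alice=5. The other people each still have more than one consistent value. That makes 3.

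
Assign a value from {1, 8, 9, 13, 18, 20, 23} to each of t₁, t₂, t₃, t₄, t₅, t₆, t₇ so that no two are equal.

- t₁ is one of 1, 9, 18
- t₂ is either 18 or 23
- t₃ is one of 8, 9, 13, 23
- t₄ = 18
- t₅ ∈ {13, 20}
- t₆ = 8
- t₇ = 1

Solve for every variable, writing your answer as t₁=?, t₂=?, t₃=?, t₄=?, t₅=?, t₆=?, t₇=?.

t₄ has just one choice, so t₄ = 18. Remove 18 from t₁, t₂.
That leaves t₆ = 8. So t₃ can't be 8.
t₇ must be 1 (only option left). Eliminate 1 elsewhere: t₁.
t₁'s domain is down to {9}, so t₁ = 9. Remove 9 from t₃.
That leaves t₂ = 23. Strike 23 from t₃.
t₃ has just one choice, so t₃ = 13. Strike 13 from t₅.
That leaves t₅ = 20.

t₁=9, t₂=23, t₃=13, t₄=18, t₅=20, t₆=8, t₇=1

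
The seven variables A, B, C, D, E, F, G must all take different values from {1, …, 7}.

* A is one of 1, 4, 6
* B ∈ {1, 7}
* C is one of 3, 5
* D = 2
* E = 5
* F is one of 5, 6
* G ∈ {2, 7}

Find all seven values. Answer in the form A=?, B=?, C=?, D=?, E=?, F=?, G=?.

D has just one choice, so D = 2. Remove 2 from G.
E has just one choice, so E = 5. Eliminate 5 elsewhere: C, F.
That leaves F = 6. Eliminate 6 elsewhere: A.
G has just one choice, so G = 7. Strike 7 from B.
B's domain is down to {1}, so B = 1. Eliminate 1 elsewhere: A.
C's domain is down to {3}, so C = 3.
A's domain is down to {4}, so A = 4.

A=4, B=1, C=3, D=2, E=5, F=6, G=7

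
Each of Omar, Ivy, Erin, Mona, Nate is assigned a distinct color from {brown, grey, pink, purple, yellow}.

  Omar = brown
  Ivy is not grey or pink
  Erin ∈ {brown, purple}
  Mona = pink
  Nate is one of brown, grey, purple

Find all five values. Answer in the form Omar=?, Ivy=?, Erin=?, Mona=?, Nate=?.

Omar has just one choice, so Omar = brown. Remove brown from Ivy, Erin, Nate.
That leaves Erin = purple. Strike purple from Ivy, Nate.
Mona has just one choice, so Mona = pink.
Nate must be grey (only option left).
Ivy's domain is down to {yellow}, so Ivy = yellow.

Omar=brown, Ivy=yellow, Erin=purple, Mona=pink, Nate=grey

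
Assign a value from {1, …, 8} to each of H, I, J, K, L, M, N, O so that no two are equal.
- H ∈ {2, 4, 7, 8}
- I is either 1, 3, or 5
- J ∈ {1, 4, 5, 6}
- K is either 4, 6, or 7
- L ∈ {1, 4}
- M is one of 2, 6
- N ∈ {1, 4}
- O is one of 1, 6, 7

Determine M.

2

The 8 variables draw from only 8 values {1, 2, 3, 4, 5, 6, 7, 8}, so each is used; only I can be 3, hence I = 3.
Among the 7 still-open variables, 5 fits only J (and all 7 values in {1, 2, 4, 5, 6, 7, 8} must be used), so J = 5.
Among the 6 still-open variables, 8 fits only H (and all 6 values in {1, 2, 4, 6, 7, 8} must be used), so H = 8.
Among the 5 still-open variables, 2 fits only M (and all 5 values in {1, 2, 4, 6, 7} must be used), so M = 2.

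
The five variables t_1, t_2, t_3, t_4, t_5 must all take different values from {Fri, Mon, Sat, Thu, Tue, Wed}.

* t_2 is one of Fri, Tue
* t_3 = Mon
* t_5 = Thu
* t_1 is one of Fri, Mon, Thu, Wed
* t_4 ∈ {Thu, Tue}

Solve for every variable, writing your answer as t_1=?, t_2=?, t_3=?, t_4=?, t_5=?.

t_1=Wed, t_2=Fri, t_3=Mon, t_4=Tue, t_5=Thu

t_3's domain is down to {Mon}, so t_3 = Mon. Remove Mon from t_1.
t_5's domain is down to {Thu}, so t_5 = Thu. Remove Thu from t_1, t_4.
t_4's domain is down to {Tue}, so t_4 = Tue. Remove Tue from t_2.
t_2's domain is down to {Fri}, so t_2 = Fri. Strike Fri from t_1.
t_1's domain is down to {Wed}, so t_1 = Wed.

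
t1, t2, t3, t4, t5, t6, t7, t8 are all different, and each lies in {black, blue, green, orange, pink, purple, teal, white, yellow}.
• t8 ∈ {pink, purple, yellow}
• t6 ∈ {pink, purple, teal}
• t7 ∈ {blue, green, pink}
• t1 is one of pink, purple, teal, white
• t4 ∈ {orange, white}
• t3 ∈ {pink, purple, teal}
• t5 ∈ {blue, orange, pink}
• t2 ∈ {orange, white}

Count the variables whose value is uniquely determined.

The 8 variables together cover exactly {blue, green, orange, pink, purple, teal, white, yellow} — 8 values for 8 variables — and green appears only in t7's list, so t7 = green.
The 7 still-open variables draw from only 7 values {blue, orange, pink, purple, teal, white, yellow}, so each is used; only t5 can be blue, hence t5 = blue.
The 6 still-open variables draw from only 6 values {orange, pink, purple, teal, white, yellow}, so each is used; only t8 can be yellow, hence t8 = yellow.
t2 and t4 share exactly the 2 values {orange, white}; by pigeonhole those values go to them, so strike orange, white from t1.
Determined: t5=blue, t7=green, t8=yellow. The other variables each still have more than one consistent value. That makes 3.

3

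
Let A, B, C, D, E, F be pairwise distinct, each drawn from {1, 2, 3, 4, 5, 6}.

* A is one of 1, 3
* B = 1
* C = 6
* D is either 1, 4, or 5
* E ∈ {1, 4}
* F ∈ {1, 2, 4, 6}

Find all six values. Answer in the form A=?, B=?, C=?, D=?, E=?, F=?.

A=3, B=1, C=6, D=5, E=4, F=2

B must be 1 (only option left). Remove 1 from A, D, E, F.
C's domain is down to {6}, so C = 6. So F can't be 6.
E has just one choice, so E = 4. Eliminate 4 elsewhere: D, F.
F's domain is down to {2}, so F = 2.
That leaves A = 3.
D has just one choice, so D = 5.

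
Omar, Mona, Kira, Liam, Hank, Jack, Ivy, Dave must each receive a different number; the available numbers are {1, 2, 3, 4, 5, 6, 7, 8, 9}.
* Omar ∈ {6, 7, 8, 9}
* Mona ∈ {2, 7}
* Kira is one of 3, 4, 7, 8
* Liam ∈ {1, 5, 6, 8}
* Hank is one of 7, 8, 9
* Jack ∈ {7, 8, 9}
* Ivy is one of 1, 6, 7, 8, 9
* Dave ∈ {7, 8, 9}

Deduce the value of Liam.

5

Hank, Jack, Dave between them cover only {7, 8, 9} — a naked triple. Remove those values from Omar, Mona, Kira, Liam, Ivy.
Omar must be 6 (only option left). Remove 6 from Liam, Ivy.
That leaves Mona = 2.
Ivy has just one choice, so Ivy = 1. Eliminate 1 elsewhere: Liam.
So Liam = 5.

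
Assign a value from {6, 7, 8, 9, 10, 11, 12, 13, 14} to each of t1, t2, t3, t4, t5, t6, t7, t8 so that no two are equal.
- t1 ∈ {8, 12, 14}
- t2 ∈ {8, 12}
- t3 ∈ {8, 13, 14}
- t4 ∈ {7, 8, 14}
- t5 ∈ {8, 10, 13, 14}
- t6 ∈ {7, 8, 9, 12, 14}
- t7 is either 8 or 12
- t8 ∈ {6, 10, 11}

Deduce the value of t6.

9

t2 and t7 share exactly the 2 values {8, 12}; by pigeonhole those values go to them, so strike 8, 12 from t1, t3, t4, t5, t6.
t1 must be 14 (only option left). So t3, t4, t5, t6 can't be 14.
t3's domain is down to {13}, so t3 = 13. Remove 13 from t5.
t4 has just one choice, so t4 = 7. Strike 7 from t6.
So t6 = 9.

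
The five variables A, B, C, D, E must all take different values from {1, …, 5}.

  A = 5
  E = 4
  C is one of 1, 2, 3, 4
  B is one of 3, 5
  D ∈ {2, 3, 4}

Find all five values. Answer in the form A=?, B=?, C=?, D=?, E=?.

A=5, B=3, C=1, D=2, E=4

A must be 5 (only option left). Eliminate 5 elsewhere: B.
B has just one choice, so B = 3. Eliminate 3 elsewhere: C, D.
That leaves E = 4. Remove 4 from C, D.
That leaves D = 2. Eliminate 2 elsewhere: C.
C has just one choice, so C = 1.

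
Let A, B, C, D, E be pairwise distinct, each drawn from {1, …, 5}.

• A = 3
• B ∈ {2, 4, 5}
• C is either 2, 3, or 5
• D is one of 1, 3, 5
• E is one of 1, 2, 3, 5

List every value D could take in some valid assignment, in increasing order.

A must be 3 (only option left). Eliminate 3 elsewhere: C, D, E.
The 4 still-open variables draw from only 4 values {1, 2, 4, 5}, so each is used; only B can be 4, hence B = 4.
No further eliminations apply; D can still be any of 1, 5.

1, 5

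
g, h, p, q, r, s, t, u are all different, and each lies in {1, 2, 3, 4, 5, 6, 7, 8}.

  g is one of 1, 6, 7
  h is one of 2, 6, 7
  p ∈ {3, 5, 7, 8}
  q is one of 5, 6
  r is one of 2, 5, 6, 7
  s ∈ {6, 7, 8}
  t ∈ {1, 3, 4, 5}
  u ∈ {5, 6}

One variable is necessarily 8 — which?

The 8 variables draw from only 8 values {1, 2, 3, 4, 5, 6, 7, 8}, so each is used; only t can be 4, hence t = 4.
The 7 still-open variables draw from only 7 values {1, 2, 3, 5, 6, 7, 8}, so each is used; only g can be 1, hence g = 1.
The 6 still-open variables together cover exactly {2, 3, 5, 6, 7, 8} — 6 values for 6 variables — and 3 appears only in p's list, so p = 3.
Among the 5 still-open variables, 8 fits only s (and all 5 values in {2, 5, 6, 7, 8} must be used), so s = 8.

s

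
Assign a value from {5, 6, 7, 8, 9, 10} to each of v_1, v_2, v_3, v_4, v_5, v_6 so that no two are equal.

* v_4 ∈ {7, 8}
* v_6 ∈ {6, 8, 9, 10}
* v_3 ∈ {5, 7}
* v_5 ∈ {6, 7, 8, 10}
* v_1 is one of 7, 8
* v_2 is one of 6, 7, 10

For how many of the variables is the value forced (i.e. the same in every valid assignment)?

2

The 6 variables draw from only 6 values {5, 6, 7, 8, 9, 10}, so each is used; only v_3 can be 5, hence v_3 = 5.
The 5 still-open variables draw from only 5 values {6, 7, 8, 9, 10}, so each is used; only v_6 can be 9, hence v_6 = 9.
v_1 and v_4 share exactly the 2 values {7, 8}; by pigeonhole those values go to them, so strike 7, 8 from v_2, v_5.
Determined: v_3=5, v_6=9. The other variables each still have more than one consistent value. That makes 2.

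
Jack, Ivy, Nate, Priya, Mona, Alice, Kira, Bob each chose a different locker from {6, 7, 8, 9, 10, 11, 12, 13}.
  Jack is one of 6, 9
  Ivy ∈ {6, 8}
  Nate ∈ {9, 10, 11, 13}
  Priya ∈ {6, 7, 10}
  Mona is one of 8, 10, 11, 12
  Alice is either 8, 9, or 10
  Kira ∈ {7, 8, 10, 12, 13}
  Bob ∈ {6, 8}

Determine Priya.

7

The 2 variables Ivy and Bob are confined to {6, 8}, which locks those values in; drop them from Jack, Priya, Mona, Alice, Kira.
Jack's domain is down to {9}, so Jack = 9. Strike 9 from Nate, Alice.
Alice's domain is down to {10}, so Alice = 10. So Nate, Priya, Mona, Kira can't be 10.
So Priya = 7.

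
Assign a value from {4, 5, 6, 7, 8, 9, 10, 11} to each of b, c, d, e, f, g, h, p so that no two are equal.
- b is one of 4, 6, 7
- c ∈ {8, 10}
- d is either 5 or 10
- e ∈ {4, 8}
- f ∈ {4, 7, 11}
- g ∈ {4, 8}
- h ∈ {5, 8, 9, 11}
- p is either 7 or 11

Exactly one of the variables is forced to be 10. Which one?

c

Among the 8 variables, 6 fits only b (and all 8 values in {4, 5, 6, 7, 8, 9, 10, 11} must be used), so b = 6.
The 7 still-open variables together cover exactly {4, 5, 7, 8, 9, 10, 11} — 7 values for 7 variables — and 9 appears only in h's list, so h = 9.
The 6 still-open variables draw from only 6 values {4, 5, 7, 8, 10, 11}, so each is used; only d can be 5, hence d = 5.
Among the 5 still-open variables, 10 fits only c (and all 5 values in {4, 7, 8, 10, 11} must be used), so c = 10.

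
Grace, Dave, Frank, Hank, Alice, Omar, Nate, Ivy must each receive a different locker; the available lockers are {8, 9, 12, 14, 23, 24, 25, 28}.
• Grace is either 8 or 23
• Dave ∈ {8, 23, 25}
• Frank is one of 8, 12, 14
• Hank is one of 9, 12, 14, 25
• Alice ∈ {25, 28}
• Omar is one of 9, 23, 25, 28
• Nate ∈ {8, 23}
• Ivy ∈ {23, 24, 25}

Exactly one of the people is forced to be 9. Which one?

Omar

Among the 8 variables, 24 fits only Ivy (and all 8 values in {8, 9, 12, 14, 23, 24, 25, 28} must be used), so Ivy = 24.
The 2 variables Grace and Nate are confined to {8, 23}, which locks those values in; drop them from Dave, Frank, Omar.
Dave's domain is down to {25}, so Dave = 25. Strike 25 from Hank, Alice, Omar.
Alice's domain is down to {28}, so Alice = 28. Strike 28 from Omar.
So 9 goes to Omar.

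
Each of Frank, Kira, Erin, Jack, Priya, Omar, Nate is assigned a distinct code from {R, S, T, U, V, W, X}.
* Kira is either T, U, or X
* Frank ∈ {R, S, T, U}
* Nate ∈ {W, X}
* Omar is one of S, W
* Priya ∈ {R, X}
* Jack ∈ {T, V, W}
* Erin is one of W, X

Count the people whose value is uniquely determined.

3

The 7 variables draw from only 7 values {R, S, T, U, V, W, X}, so each is used; only Jack can be V, hence Jack = V.
Erin and Nate between them cover only {W, X} — a naked pair. Remove those values from Kira, Priya, Omar.
Priya must be R (only option left). So Frank can't be R.
That leaves Omar = S. So Frank can't be S.
Determined: Jack=V, Priya=R, Omar=S. The other people each still have more than one consistent value. That makes 3.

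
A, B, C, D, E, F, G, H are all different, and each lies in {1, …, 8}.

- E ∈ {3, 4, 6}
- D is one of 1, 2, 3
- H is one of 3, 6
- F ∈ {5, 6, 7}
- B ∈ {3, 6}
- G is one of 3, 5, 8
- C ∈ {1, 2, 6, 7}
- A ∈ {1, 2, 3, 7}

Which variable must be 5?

F

Among the 8 variables, 4 fits only E (and all 8 values in {1, 2, 3, 4, 5, 6, 7, 8} must be used), so E = 4.
Among the 7 still-open variables, 8 fits only G (and all 7 values in {1, 2, 3, 5, 6, 7, 8} must be used), so G = 8.
The 6 still-open variables together cover exactly {1, 2, 3, 5, 6, 7} — 6 values for 6 variables — and 5 appears only in F's list, so F = 5.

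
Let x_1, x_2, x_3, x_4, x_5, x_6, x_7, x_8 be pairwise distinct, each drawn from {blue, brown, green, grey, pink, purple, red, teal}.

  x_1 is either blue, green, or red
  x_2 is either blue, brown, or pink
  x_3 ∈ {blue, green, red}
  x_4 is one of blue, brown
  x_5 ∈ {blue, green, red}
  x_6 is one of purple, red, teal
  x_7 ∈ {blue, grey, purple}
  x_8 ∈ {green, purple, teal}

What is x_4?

The 8 variables together cover exactly {blue, brown, green, grey, pink, purple, red, teal} — 8 values for 8 variables — and grey appears only in x_7's list, so x_7 = grey.
The 7 still-open variables draw from only 7 values {blue, brown, green, pink, purple, red, teal}, so each is used; only x_2 can be pink, hence x_2 = pink.
The 6 still-open variables together cover exactly {blue, brown, green, purple, red, teal} — 6 values for 6 variables — and brown appears only in x_4's list, so x_4 = brown.

brown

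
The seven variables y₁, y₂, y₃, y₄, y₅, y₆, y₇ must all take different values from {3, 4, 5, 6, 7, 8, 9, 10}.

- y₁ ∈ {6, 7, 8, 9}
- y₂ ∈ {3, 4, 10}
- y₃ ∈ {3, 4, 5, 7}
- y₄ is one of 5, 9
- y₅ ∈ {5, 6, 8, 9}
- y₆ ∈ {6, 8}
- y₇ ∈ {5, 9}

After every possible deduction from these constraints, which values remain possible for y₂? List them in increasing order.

y₄ and y₇ between them cover only {5, 9} — a naked pair. Remove those values from y₁, y₃, y₅.
y₅ and y₆ share exactly the 2 values {6, 8}; by pigeonhole those values go to them, so strike 6, 8 from y₁.
y₁'s domain is down to {7}, so y₁ = 7. So y₃ can't be 7.
No further eliminations apply; y₂ can still be any of 3, 4, 10.

3, 4, 10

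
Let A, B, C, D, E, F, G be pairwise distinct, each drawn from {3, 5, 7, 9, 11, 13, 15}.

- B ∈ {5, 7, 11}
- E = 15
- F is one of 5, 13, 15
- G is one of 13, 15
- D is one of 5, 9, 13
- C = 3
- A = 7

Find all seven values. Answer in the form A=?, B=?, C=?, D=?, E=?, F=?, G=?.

A's domain is down to {7}, so A = 7. Strike 7 from B.
C has just one choice, so C = 3.
E has just one choice, so E = 15. Eliminate 15 elsewhere: F, G.
That leaves G = 13. Strike 13 from D, F.
F's domain is down to {5}, so F = 5. Eliminate 5 elsewhere: B, D.
That leaves B = 11.
D must be 9 (only option left).

A=7, B=11, C=3, D=9, E=15, F=5, G=13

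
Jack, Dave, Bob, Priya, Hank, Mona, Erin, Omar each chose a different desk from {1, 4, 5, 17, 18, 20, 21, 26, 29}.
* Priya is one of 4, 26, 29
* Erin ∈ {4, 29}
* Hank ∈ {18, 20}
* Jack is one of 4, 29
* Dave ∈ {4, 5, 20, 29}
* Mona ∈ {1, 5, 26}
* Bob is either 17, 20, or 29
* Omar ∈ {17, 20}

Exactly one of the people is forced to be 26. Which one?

The 8 variables draw from only 8 values {1, 4, 5, 17, 18, 20, 26, 29}, so each is used; only Mona can be 1, hence Mona = 1.
Among the 7 still-open variables, 5 fits only Dave (and all 7 values in {4, 5, 17, 18, 20, 26, 29} must be used), so Dave = 5.
The 6 still-open variables together cover exactly {4, 17, 18, 20, 26, 29} — 6 values for 6 variables — and 18 appears only in Hank's list, so Hank = 18.
Among the 5 still-open variables, 26 fits only Priya (and all 5 values in {4, 17, 20, 26, 29} must be used), so Priya = 26.

Priya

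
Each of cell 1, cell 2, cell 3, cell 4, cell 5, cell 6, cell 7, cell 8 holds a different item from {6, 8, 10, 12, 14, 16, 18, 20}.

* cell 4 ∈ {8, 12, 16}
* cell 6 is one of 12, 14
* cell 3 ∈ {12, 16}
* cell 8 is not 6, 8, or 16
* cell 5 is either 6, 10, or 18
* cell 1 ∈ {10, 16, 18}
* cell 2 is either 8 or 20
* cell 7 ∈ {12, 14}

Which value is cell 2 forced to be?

The 8 variables draw from only 8 values {6, 8, 10, 12, 14, 16, 18, 20}, so each is used; only cell 5 can be 6, hence cell 5 = 6.
cell 6 and cell 7 between them cover only {12, 14} — a naked pair. Remove those values from cell 3, cell 4, cell 8.
That leaves cell 3 = 16. Remove 16 from cell 1, cell 4.
That leaves cell 4 = 8. Strike 8 from cell 2.
So cell 2 = 20.

20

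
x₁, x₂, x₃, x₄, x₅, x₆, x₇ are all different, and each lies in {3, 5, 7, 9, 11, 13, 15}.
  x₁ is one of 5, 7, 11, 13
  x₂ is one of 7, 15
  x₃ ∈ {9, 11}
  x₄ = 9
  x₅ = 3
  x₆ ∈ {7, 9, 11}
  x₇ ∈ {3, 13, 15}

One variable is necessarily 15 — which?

x₄ has just one choice, so x₄ = 9. Remove 9 from x₃, x₆.
x₅ has just one choice, so x₅ = 3. Eliminate 3 elsewhere: x₇.
x₃ must be 11 (only option left). Eliminate 11 elsewhere: x₁, x₆.
x₆ has just one choice, so x₆ = 7. Strike 7 from x₁, x₂.
So 15 goes to x₂.

x₂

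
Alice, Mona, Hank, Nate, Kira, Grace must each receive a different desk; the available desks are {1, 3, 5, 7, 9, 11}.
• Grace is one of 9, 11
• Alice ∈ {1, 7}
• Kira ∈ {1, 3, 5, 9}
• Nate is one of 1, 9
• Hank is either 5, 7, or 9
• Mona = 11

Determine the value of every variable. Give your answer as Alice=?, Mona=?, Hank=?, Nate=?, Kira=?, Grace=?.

Alice=7, Mona=11, Hank=5, Nate=1, Kira=3, Grace=9

Mona's domain is down to {11}, so Mona = 11. Remove 11 from Grace.
Grace must be 9 (only option left). So Hank, Nate, Kira can't be 9.
Nate has just one choice, so Nate = 1. Strike 1 from Alice, Kira.
Alice must be 7 (only option left). Remove 7 from Hank.
That leaves Hank = 5. Eliminate 5 elsewhere: Kira.
Kira must be 3 (only option left).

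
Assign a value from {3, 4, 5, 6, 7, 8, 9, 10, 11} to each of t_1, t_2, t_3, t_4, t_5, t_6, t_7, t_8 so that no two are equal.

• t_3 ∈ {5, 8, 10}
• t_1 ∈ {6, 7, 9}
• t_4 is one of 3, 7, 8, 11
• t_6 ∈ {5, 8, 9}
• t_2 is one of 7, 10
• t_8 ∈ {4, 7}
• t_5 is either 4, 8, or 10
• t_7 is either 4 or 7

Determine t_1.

The 2 variables t_7 and t_8 are confined to {4, 7}, which locks those values in; drop them from t_1, t_2, t_4, t_5.
t_2's domain is down to {10}, so t_2 = 10. Eliminate 10 elsewhere: t_3, t_5.
That leaves t_5 = 8. Remove 8 from t_3, t_4, t_6.
t_3's domain is down to {5}, so t_3 = 5. Eliminate 5 elsewhere: t_6.
t_6's domain is down to {9}, so t_6 = 9. Remove 9 from t_1.
So t_1 = 6.

6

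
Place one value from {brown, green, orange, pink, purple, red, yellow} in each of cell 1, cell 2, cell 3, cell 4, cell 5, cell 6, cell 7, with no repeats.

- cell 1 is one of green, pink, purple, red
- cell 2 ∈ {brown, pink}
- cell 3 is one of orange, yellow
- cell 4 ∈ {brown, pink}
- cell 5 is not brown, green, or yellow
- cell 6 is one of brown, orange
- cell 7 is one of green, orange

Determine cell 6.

The 7 variables together cover exactly {brown, green, orange, pink, purple, red, yellow} — 7 values for 7 variables — and yellow appears only in cell 3's list, so cell 3 = yellow.
The 2 variables cell 2 and cell 4 are confined to {brown, pink}, which locks those values in; drop them from cell 1, cell 5, cell 6.
So cell 6 = orange.

orange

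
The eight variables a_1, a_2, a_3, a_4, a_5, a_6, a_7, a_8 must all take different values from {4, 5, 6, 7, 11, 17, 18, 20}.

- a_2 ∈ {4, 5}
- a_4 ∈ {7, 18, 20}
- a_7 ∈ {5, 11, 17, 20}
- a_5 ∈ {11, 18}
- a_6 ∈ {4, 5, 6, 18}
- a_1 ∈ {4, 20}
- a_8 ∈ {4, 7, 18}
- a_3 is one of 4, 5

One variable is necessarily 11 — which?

a_5

Among the 8 variables, 6 fits only a_6 (and all 8 values in {4, 5, 6, 7, 11, 17, 18, 20} must be used), so a_6 = 6.
The 7 still-open variables draw from only 7 values {4, 5, 7, 11, 17, 18, 20}, so each is used; only a_7 can be 17, hence a_7 = 17.
The 6 still-open variables together cover exactly {4, 5, 7, 11, 18, 20} — 6 values for 6 variables — and 11 appears only in a_5's list, so a_5 = 11.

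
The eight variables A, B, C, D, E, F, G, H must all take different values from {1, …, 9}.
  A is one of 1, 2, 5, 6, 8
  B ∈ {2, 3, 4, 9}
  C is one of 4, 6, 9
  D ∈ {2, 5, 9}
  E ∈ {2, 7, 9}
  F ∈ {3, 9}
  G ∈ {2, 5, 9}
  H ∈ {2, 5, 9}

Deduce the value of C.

6

D, G, H share exactly the 3 values {2, 5, 9}; by pigeonhole those values go to them, so strike 2, 5, 9 from A, B, C, E, F.
That leaves E = 7.
F must be 3 (only option left). So B can't be 3.
B's domain is down to {4}, so B = 4. So C can't be 4.
So C = 6.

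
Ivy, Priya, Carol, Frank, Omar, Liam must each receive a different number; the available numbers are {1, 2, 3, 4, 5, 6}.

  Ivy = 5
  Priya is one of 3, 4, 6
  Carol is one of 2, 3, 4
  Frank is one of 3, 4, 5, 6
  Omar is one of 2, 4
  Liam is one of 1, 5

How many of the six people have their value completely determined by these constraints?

2

Ivy has just one choice, so Ivy = 5. Strike 5 from Frank, Liam.
Liam has just one choice, so Liam = 1.
Determined: Ivy=5, Liam=1. The other people each still have more than one consistent value. That makes 2.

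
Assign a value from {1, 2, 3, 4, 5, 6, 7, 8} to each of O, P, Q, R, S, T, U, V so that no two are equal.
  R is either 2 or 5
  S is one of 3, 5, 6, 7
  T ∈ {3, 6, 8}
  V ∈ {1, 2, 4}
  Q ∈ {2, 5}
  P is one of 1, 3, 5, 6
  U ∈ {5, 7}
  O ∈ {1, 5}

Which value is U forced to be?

7

The 8 variables draw from only 8 values {1, 2, 3, 4, 5, 6, 7, 8}, so each is used; only V can be 4, hence V = 4.
The 7 still-open variables draw from only 7 values {1, 2, 3, 5, 6, 7, 8}, so each is used; only T can be 8, hence T = 8.
Q and R between them cover only {2, 5} — a naked pair. Remove those values from O, P, S, U.
So U = 7.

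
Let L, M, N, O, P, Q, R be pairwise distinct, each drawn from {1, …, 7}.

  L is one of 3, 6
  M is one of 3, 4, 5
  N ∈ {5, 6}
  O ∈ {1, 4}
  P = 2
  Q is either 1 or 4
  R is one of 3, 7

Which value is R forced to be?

7

P's domain is down to {2}, so P = 2.
The 6 still-open variables draw from only 6 values {1, 3, 4, 5, 6, 7}, so each is used; only R can be 7, hence R = 7.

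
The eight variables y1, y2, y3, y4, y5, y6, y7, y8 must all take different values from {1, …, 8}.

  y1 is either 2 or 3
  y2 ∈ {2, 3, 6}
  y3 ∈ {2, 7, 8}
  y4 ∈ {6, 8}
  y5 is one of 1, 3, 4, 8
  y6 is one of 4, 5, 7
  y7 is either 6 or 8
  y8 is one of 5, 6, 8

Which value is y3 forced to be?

7

The 8 variables together cover exactly {1, 2, 3, 4, 5, 6, 7, 8} — 8 values for 8 variables — and 1 appears only in y5's list, so y5 = 1.
The 7 still-open variables draw from only 7 values {2, 3, 4, 5, 6, 7, 8}, so each is used; only y6 can be 4, hence y6 = 4.
The 6 still-open variables draw from only 6 values {2, 3, 5, 6, 7, 8}, so each is used; only y8 can be 5, hence y8 = 5.
Among the 5 still-open variables, 7 fits only y3 (and all 5 values in {2, 3, 6, 7, 8} must be used), so y3 = 7.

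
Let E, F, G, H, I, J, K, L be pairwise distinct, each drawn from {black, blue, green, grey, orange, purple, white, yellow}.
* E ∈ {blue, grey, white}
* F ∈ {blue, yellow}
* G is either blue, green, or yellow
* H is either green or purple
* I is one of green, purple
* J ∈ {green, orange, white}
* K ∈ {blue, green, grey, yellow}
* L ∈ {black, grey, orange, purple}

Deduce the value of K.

Among the 8 variables, black fits only L (and all 8 values in {black, blue, green, grey, orange, purple, white, yellow} must be used), so L = black.
The 7 still-open variables together cover exactly {blue, green, grey, orange, purple, white, yellow} — 7 values for 7 variables — and orange appears only in J's list, so J = orange.
The 6 still-open variables together cover exactly {blue, green, grey, purple, white, yellow} — 6 values for 6 variables — and white appears only in E's list, so E = white.
The 5 still-open variables draw from only 5 values {blue, green, grey, purple, yellow}, so each is used; only K can be grey, hence K = grey.

grey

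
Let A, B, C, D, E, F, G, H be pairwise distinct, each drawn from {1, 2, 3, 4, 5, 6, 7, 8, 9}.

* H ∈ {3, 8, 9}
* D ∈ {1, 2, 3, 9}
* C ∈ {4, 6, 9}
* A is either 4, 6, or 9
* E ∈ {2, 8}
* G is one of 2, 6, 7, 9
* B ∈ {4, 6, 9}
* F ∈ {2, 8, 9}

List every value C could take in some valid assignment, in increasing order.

Among the 8 variables, 1 fits only D (and all 8 values in {1, 2, 3, 4, 6, 7, 8, 9} must be used), so D = 1.
Among the 7 still-open variables, 3 fits only H (and all 7 values in {2, 3, 4, 6, 7, 8, 9} must be used), so H = 3.
Among the 6 still-open variables, 7 fits only G (and all 6 values in {2, 4, 6, 7, 8, 9} must be used), so G = 7.
A, B, C between them cover only {4, 6, 9} — a naked triple. Remove those values from F.
No further eliminations apply; C can still be any of 4, 6, 9.

4, 6, 9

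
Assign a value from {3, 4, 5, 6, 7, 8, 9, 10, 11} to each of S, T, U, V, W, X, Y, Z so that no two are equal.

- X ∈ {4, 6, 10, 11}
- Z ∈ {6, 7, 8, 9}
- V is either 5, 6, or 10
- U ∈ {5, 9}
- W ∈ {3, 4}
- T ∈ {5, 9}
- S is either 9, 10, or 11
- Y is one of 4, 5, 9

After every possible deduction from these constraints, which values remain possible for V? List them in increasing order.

The 2 variables T and U are confined to {5, 9}, which locks those values in; drop them from S, V, Y, Z.
Y must be 4 (only option left). So W, X can't be 4.
W has just one choice, so W = 3.
S, V, X share exactly the 3 values {6, 10, 11}; by pigeonhole those values go to them, so strike 6, 10, 11 from Z.
No further eliminations apply; V can still be any of 6, 10.

6, 10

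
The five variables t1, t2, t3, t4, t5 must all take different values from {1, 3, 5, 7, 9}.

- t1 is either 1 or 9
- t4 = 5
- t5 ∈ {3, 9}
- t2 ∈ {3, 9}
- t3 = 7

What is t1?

t3 must be 7 (only option left).
That leaves t4 = 5.
The 3 still-open variables together cover exactly {1, 3, 9} — 3 values for 3 variables — and 1 appears only in t1's list, so t1 = 1.

1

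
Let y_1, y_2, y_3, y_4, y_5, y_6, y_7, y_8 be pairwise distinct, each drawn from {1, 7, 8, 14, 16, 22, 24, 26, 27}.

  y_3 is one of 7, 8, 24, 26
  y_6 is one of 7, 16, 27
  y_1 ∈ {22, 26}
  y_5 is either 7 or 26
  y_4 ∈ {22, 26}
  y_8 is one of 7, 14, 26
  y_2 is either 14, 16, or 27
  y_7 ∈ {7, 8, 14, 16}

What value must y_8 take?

Among the 8 variables, 24 fits only y_3 (and all 8 values in {7, 8, 14, 16, 22, 24, 26, 27} must be used), so y_3 = 24.
Among the 7 still-open variables, 8 fits only y_7 (and all 7 values in {7, 8, 14, 16, 22, 26, 27} must be used), so y_7 = 8.
y_1 and y_4 between them cover only {22, 26} — a naked pair. Remove those values from y_5, y_8.
y_5's domain is down to {7}, so y_5 = 7. Eliminate 7 elsewhere: y_6, y_8.
So y_8 = 14.

14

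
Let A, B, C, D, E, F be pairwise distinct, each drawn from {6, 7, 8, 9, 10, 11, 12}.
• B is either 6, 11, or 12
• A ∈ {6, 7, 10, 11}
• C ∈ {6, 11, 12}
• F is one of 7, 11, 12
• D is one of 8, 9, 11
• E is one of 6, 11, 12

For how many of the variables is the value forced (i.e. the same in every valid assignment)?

B, C, E between them cover only {6, 11, 12} — a naked triple. Remove those values from A, D, F.
F has just one choice, so F = 7. Strike 7 from A.
A's domain is down to {10}, so A = 10.
Determined: A=10, F=7. The other variables each still have more than one consistent value. That makes 2.

2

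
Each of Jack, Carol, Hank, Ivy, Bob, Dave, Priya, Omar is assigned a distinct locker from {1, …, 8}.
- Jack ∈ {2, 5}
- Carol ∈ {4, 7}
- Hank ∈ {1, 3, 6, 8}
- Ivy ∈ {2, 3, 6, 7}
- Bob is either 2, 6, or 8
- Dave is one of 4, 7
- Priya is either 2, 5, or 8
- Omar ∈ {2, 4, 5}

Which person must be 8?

Among the 8 variables, 1 fits only Hank (and all 8 values in {1, 2, 3, 4, 5, 6, 7, 8} must be used), so Hank = 1.
Among the 7 still-open variables, 3 fits only Ivy (and all 7 values in {2, 3, 4, 5, 6, 7, 8} must be used), so Ivy = 3.
The 6 still-open variables draw from only 6 values {2, 4, 5, 6, 7, 8}, so each is used; only Bob can be 6, hence Bob = 6.
The 5 still-open variables together cover exactly {2, 4, 5, 7, 8} — 5 values for 5 variables — and 8 appears only in Priya's list, so Priya = 8.

Priya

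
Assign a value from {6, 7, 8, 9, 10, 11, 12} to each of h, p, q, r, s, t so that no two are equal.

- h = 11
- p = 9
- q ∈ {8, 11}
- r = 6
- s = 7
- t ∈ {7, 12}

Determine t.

12

h has just one choice, so h = 11. So q can't be 11.
That leaves p = 9.
q must be 8 (only option left).
That leaves r = 6.
s's domain is down to {7}, so s = 7. So t can't be 7.
So t = 12.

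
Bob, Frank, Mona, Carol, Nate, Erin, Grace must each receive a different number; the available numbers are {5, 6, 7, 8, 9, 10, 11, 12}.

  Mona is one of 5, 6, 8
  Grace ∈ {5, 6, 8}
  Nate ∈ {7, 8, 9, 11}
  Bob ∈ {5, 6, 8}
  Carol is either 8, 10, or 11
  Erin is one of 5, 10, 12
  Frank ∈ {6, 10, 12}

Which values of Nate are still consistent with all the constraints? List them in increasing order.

7, 9

The 3 variables Bob, Mona, Grace are confined to {5, 6, 8}, which locks those values in; drop them from Frank, Carol, Nate, Erin.
Frank and Erin between them cover only {10, 12} — a naked pair. Remove those values from Carol.
That leaves Carol = 11. So Nate can't be 11.
No further eliminations apply; Nate can still be any of 7, 9.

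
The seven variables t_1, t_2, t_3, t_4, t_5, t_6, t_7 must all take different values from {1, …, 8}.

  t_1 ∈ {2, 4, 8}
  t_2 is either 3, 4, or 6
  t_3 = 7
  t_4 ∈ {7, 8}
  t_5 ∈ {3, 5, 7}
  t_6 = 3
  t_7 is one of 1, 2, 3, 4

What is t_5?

5

t_3's domain is down to {7}, so t_3 = 7. Strike 7 from t_4, t_5.
t_4 must be 8 (only option left). So t_1 can't be 8.
t_6 must be 3 (only option left). Remove 3 from t_2, t_5, t_7.
So t_5 = 5.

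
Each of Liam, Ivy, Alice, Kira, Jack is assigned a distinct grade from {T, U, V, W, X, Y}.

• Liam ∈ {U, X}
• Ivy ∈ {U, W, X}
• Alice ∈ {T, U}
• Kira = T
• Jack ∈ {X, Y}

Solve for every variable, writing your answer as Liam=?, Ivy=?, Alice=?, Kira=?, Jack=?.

Kira must be T (only option left). Remove T from Alice.
That leaves Alice = U. So Liam, Ivy can't be U.
That leaves Liam = X. So Ivy, Jack can't be X.
Ivy has just one choice, so Ivy = W.
That leaves Jack = Y.

Liam=X, Ivy=W, Alice=U, Kira=T, Jack=Y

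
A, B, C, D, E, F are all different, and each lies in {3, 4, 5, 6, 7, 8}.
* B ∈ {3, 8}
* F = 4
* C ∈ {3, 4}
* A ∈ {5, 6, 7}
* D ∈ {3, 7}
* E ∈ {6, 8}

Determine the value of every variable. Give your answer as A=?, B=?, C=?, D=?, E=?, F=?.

F has just one choice, so F = 4. Eliminate 4 elsewhere: C.
C has just one choice, so C = 3. So B, D can't be 3.
D's domain is down to {7}, so D = 7. Strike 7 from A.
B must be 8 (only option left). Strike 8 from E.
E must be 6 (only option left). So A can't be 6.
A has just one choice, so A = 5.

A=5, B=8, C=3, D=7, E=6, F=4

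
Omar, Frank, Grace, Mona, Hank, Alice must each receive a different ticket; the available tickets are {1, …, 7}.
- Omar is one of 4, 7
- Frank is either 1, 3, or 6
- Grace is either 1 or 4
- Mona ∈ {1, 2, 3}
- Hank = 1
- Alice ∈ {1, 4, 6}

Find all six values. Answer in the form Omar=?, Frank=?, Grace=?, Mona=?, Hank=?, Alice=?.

Hank has just one choice, so Hank = 1. Remove 1 from Frank, Grace, Mona, Alice.
Grace must be 4 (only option left). Strike 4 from Omar, Alice.
Alice must be 6 (only option left). Eliminate 6 elsewhere: Frank.
Omar has just one choice, so Omar = 7.
Frank has just one choice, so Frank = 3. So Mona can't be 3.
Mona must be 2 (only option left).

Omar=7, Frank=3, Grace=4, Mona=2, Hank=1, Alice=6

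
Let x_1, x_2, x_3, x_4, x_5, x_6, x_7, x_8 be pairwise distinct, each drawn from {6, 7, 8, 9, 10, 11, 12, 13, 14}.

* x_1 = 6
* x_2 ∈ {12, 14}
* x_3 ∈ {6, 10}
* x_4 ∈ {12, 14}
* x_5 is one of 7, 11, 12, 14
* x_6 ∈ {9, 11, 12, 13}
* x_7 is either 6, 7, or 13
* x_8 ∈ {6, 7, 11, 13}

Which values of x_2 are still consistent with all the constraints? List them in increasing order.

x_1 must be 6 (only option left). Strike 6 from x_3, x_7, x_8.
That leaves x_3 = 10.
Among the 6 still-open variables, 9 fits only x_6 (and all 6 values in {7, 9, 11, 12, 13, 14} must be used), so x_6 = 9.
x_2 and x_4 between them cover only {12, 14} — a naked pair. Remove those values from x_5.
No further eliminations apply; x_2 can still be any of 12, 14.

12, 14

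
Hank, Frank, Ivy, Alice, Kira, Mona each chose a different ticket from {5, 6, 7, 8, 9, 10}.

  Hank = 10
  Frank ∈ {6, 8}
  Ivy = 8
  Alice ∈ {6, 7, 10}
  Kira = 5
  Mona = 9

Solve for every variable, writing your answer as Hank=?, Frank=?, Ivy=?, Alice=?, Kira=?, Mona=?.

Hank=10, Frank=6, Ivy=8, Alice=7, Kira=5, Mona=9

Hank has just one choice, so Hank = 10. Remove 10 from Alice.
Ivy has just one choice, so Ivy = 8. Eliminate 8 elsewhere: Frank.
Kira's domain is down to {5}, so Kira = 5.
Mona has just one choice, so Mona = 9.
That leaves Frank = 6. Remove 6 from Alice.
Alice's domain is down to {7}, so Alice = 7.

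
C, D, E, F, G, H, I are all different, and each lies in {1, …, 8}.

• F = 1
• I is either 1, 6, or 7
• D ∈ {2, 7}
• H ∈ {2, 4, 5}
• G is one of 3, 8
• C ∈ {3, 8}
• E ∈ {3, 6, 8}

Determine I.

F has just one choice, so F = 1. Remove 1 from I.
The 2 variables C and G are confined to {3, 8}, which locks those values in; drop them from E.
E has just one choice, so E = 6. Remove 6 from I.
So I = 7.

7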